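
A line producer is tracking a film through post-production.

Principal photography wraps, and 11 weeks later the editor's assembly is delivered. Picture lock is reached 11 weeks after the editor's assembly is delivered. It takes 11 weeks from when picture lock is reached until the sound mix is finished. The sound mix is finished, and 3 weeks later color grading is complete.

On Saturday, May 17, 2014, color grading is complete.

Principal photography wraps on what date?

Saturday, September 7, 2013

Color grading is complete: May 17, 2014.
The sound mix is finished: May 17, 2014 − 3 weeks = Apr 26, 2014.
Picture lock is reached: Apr 26, 2014 − 11 weeks = Feb 8, 2014.
The editor's assembly is delivered: Feb 8, 2014 − 11 weeks = Nov 23, 2013.
Principal photography wraps: Nov 23, 2013 − 11 weeks = Sep 7, 2013.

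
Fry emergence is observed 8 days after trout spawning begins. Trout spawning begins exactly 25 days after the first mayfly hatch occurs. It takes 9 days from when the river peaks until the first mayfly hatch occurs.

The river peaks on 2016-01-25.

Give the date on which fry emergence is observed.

The river peaks: Jan 25, 2016.
The first mayfly hatch occurs: Jan 25, 2016 + 9 days = Feb 3, 2016.
Trout spawning begins: Feb 3, 2016 + 25 days = Feb 28, 2016.
Fry emergence is observed: Feb 28, 2016 + 8 days = Mar 7, 2016.

2016-03-07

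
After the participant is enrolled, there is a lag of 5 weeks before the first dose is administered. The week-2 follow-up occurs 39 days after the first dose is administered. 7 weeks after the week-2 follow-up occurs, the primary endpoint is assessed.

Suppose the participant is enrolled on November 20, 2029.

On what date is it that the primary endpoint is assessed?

The participant is enrolled: Nov 20, 2029.
The first dose is administered: Nov 20, 2029 + 5 weeks = Dec 25, 2029.
The week-2 follow-up occurs: Dec 25, 2029 + 39 days = Feb 2, 2030.
The primary endpoint is assessed: Feb 2, 2030 + 7 weeks = Mar 23, 2030.

March 23, 2030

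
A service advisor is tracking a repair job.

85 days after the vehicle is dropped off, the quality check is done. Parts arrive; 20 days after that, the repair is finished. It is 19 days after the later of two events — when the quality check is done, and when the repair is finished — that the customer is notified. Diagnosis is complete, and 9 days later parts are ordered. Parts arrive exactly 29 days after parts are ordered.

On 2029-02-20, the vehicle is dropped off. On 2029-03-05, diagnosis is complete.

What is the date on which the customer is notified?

The vehicle is dropped off: Feb 20, 2029.
The quality check is done: Feb 20, 2029 + 85 days = May 16, 2029.
Diagnosis is complete: Mar 5, 2029.
Parts are ordered: Mar 5, 2029 + 9 days = Mar 14, 2029.
Parts arrive: Mar 14, 2029 + 29 days = Apr 12, 2029.
The repair is finished: Apr 12, 2029 + 20 days = May 2, 2029.
Both prerequisites met — the quality check is done (May 16, 2029), the repair is finished (May 2, 2029); the later is May 16, 2029.
The customer is notified: May 16, 2029 + 19 days = Jun 4, 2029.

2029-06-04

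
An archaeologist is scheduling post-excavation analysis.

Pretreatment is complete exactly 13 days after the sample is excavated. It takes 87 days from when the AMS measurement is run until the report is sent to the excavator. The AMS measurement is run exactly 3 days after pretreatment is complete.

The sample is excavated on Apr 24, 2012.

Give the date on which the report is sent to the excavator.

Aug 5, 2012

The sample is excavated: Apr 24, 2012.
Pretreatment is complete: Apr 24, 2012 + 13 days = May 7, 2012.
The AMS measurement is run: May 7, 2012 + 3 days = May 10, 2012.
The report is sent to the excavator: May 10, 2012 + 87 days = Aug 5, 2012.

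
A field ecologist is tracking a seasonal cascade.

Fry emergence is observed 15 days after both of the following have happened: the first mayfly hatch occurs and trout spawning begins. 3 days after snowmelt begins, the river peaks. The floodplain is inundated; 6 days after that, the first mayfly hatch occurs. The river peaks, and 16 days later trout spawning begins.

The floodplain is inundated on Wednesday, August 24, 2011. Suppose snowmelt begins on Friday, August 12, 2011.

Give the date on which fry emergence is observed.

The floodplain is inundated: Aug 24, 2011.
The first mayfly hatch occurs: Aug 24, 2011 + 6 days = Aug 30, 2011.
Snowmelt begins: Aug 12, 2011.
The river peaks: Aug 12, 2011 + 3 days = Aug 15, 2011.
Trout spawning begins: Aug 15, 2011 + 16 days = Aug 31, 2011.
Both prerequisites met — the first mayfly hatch occurs (Aug 30, 2011), trout spawning begins (Aug 31, 2011); the later is Aug 31, 2011.
Fry emergence is observed: Aug 31, 2011 + 15 days = Sep 15, 2011.

Thursday, September 15, 2011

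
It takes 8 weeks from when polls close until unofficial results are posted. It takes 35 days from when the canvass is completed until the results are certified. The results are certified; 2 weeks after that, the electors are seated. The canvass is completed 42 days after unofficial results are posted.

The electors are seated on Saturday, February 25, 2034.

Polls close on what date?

Saturday, October 1, 2033

The electors are seated: Feb 25, 2034.
The results are certified: Feb 25, 2034 − 2 weeks = Feb 11, 2034.
The canvass is completed: Feb 11, 2034 − 35 days = Jan 7, 2034.
Unofficial results are posted: Jan 7, 2034 − 42 days = Nov 26, 2033.
Polls close: Nov 26, 2033 − 8 weeks = Oct 1, 2033.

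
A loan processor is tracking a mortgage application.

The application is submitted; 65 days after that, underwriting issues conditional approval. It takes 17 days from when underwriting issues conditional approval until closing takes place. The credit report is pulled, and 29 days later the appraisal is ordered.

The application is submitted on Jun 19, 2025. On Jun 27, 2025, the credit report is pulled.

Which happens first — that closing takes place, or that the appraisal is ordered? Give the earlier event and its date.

The appraisal is ordered — Jul 26, 2025

The application is submitted: Jun 19, 2025.
Underwriting issues conditional approval: Jun 19, 2025 + 65 days = Aug 23, 2025.
Closing takes place: Aug 23, 2025 + 17 days = Sep 9, 2025.
The credit report is pulled: Jun 27, 2025.
The appraisal is ordered: Jun 27, 2025 + 29 days = Jul 26, 2025.
Comparing: closing takes place on Sep 9, 2025 vs the appraisal is ordered on Jul 26, 2025. Earlier: the appraisal is ordered.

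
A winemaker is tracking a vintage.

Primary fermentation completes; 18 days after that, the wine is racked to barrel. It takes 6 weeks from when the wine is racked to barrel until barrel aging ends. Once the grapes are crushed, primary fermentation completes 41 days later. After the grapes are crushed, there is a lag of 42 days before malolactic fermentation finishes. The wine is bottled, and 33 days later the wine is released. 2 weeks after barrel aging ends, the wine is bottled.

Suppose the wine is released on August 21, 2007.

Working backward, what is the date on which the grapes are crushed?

The wine is released: Aug 21, 2007.
The wine is bottled: Aug 21, 2007 − 33 days = Jul 19, 2007.
Barrel aging ends: Jul 19, 2007 − 2 weeks = Jul 5, 2007.
The wine is racked to barrel: Jul 5, 2007 − 6 weeks = May 24, 2007.
Primary fermentation completes: May 24, 2007 − 18 days = May 6, 2007.
The grapes are crushed: May 6, 2007 − 41 days = Mar 26, 2007.

March 26, 2007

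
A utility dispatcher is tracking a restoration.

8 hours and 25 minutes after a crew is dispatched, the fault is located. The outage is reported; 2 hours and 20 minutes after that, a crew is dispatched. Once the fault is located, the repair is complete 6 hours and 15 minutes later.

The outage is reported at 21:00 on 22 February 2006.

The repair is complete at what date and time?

14:00 on 23 February 2006

The outage is reported: 21:00 Feb 22, 2006.
A crew is dispatched: 21:00 Feb 22, 2006 + 2h20m = 23:20 Feb 22, 2006.
The fault is located: 23:20 Feb 22, 2006 + 8h25m = 07:45 Feb 23, 2006.
The repair is complete: 07:45 Feb 23, 2006 + 6h15m = 14:00 Feb 23, 2006.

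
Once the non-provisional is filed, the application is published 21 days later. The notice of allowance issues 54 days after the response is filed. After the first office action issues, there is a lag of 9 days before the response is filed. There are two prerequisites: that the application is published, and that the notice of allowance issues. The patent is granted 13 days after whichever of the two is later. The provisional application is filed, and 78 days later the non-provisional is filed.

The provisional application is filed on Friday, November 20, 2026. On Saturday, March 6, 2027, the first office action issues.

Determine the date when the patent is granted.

The provisional application is filed: Nov 20, 2026.
The non-provisional is filed: Nov 20, 2026 + 78 days = Feb 6, 2027.
The application is published: Feb 6, 2027 + 21 days = Feb 27, 2027.
The first office action issues: Mar 6, 2027.
The response is filed: Mar 6, 2027 + 9 days = Mar 15, 2027.
The notice of allowance issues: Mar 15, 2027 + 54 days = May 8, 2027.
Both prerequisites met — the application is published (Feb 27, 2027), the notice of allowance issues (May 8, 2027); the later is May 8, 2027.
The patent is granted: May 8, 2027 + 13 days = May 21, 2027.

Friday, May 21, 2027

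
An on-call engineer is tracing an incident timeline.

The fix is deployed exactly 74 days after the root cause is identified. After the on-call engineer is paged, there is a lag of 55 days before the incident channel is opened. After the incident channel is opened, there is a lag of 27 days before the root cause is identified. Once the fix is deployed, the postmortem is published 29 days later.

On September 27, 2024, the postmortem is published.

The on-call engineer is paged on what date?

March 26, 2024

The postmortem is published: Sep 27, 2024.
The fix is deployed: Sep 27, 2024 − 29 days = Aug 29, 2024.
The root cause is identified: Aug 29, 2024 − 74 days = Jun 16, 2024.
The incident channel is opened: Jun 16, 2024 − 27 days = May 20, 2024.
The on-call engineer is paged: May 20, 2024 − 55 days = Mar 26, 2024.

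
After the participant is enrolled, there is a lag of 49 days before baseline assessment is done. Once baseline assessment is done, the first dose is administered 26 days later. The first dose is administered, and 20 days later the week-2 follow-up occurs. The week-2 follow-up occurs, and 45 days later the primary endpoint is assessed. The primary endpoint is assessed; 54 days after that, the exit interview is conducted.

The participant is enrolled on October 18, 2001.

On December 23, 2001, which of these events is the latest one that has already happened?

The participant is enrolled: Oct 18, 2001.
Baseline assessment is done: Oct 18, 2001 + 49 days = Dec 6, 2001.
The first dose is administered: Dec 6, 2001 + 26 days = Jan 1, 2002.
The week-2 follow-up occurs: Jan 1, 2002 + 20 days = Jan 21, 2002.
The primary endpoint is assessed: Jan 21, 2002 + 45 days = Mar 7, 2002.
The exit interview is conducted: Mar 7, 2002 + 54 days = Apr 30, 2002.
Dec 23, 2001 falls between when baseline assessment is done (Dec 6, 2001) and when the first dose is administered (Jan 1, 2002).

Baseline assessment is done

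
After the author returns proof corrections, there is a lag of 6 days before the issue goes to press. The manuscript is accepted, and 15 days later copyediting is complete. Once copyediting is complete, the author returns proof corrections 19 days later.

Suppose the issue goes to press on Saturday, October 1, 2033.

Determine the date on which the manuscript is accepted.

Monday, August 22, 2033

The issue goes to press: Oct 1, 2033.
The author returns proof corrections: Oct 1, 2033 − 6 days = Sep 25, 2033.
Copyediting is complete: Sep 25, 2033 − 19 days = Sep 6, 2033.
The manuscript is accepted: Sep 6, 2033 − 15 days = Aug 22, 2033.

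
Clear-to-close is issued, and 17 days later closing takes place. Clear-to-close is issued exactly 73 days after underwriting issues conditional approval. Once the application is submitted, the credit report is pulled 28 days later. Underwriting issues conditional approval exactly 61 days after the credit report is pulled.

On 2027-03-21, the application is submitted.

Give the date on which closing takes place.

The application is submitted: Mar 21, 2027.
The credit report is pulled: Mar 21, 2027 + 28 days = Apr 18, 2027.
Underwriting issues conditional approval: Apr 18, 2027 + 61 days = Jun 18, 2027.
Clear-to-close is issued: Jun 18, 2027 + 73 days = Aug 30, 2027.
Closing takes place: Aug 30, 2027 + 17 days = Sep 16, 2027.

2027-09-16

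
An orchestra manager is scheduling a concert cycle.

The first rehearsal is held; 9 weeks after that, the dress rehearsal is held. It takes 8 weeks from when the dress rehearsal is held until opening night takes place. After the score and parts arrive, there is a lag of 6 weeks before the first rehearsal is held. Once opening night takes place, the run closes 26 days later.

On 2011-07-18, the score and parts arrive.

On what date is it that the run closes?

The score and parts arrive: Jul 18, 2011.
The first rehearsal is held: Jul 18, 2011 + 6 weeks = Aug 29, 2011.
The dress rehearsal is held: Aug 29, 2011 + 9 weeks = Oct 31, 2011.
Opening night takes place: Oct 31, 2011 + 8 weeks = Dec 26, 2011.
The run closes: Dec 26, 2011 + 26 days = Jan 21, 2012.

2012-01-21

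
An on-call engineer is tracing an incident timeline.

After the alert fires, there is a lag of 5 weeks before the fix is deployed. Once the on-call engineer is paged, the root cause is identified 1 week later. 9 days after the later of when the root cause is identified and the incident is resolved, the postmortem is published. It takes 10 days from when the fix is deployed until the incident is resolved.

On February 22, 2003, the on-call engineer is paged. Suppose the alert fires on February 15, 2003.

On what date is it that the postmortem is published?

The on-call engineer is paged: Feb 22, 2003.
The root cause is identified: Feb 22, 2003 + 1 week = Mar 1, 2003.
The alert fires: Feb 15, 2003.
The fix is deployed: Feb 15, 2003 + 5 weeks = Mar 22, 2003.
The incident is resolved: Mar 22, 2003 + 10 days = Apr 1, 2003.
Both prerequisites met — the root cause is identified (Mar 1, 2003), the incident is resolved (Apr 1, 2003); the later is Apr 1, 2003.
The postmortem is published: Apr 1, 2003 + 9 days = Apr 10, 2003.

April 10, 2003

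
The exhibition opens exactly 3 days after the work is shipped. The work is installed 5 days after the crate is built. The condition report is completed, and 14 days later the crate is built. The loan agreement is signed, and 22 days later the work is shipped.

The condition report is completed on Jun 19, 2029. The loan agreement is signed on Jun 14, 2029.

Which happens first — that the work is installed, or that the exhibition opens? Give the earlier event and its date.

The condition report is completed: Jun 19, 2029.
The crate is built: Jun 19, 2029 + 14 days = Jul 3, 2029.
The work is installed: Jul 3, 2029 + 5 days = Jul 8, 2029.
The loan agreement is signed: Jun 14, 2029.
The work is shipped: Jun 14, 2029 + 22 days = Jul 6, 2029.
The exhibition opens: Jul 6, 2029 + 3 days = Jul 9, 2029.
Comparing: the work is installed on Jul 8, 2029 vs the exhibition opens on Jul 9, 2029. Earlier: the work is installed.

The work is installed — Jul 8, 2029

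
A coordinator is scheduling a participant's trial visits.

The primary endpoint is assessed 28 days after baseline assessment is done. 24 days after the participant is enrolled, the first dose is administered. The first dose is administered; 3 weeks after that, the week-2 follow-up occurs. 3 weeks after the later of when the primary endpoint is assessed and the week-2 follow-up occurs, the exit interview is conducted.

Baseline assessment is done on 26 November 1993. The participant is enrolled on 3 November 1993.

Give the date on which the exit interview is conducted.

Baseline assessment is done: Nov 26, 1993.
The primary endpoint is assessed: Nov 26, 1993 + 28 days = Dec 24, 1993.
The participant is enrolled: Nov 3, 1993.
The first dose is administered: Nov 3, 1993 + 24 days = Nov 27, 1993.
The week-2 follow-up occurs: Nov 27, 1993 + 3 weeks = Dec 18, 1993.
Both prerequisites met — the primary endpoint is assessed (Dec 24, 1993), the week-2 follow-up occurs (Dec 18, 1993); the later is Dec 24, 1993.
The exit interview is conducted: Dec 24, 1993 + 3 weeks = Jan 14, 1994.

14 January 1994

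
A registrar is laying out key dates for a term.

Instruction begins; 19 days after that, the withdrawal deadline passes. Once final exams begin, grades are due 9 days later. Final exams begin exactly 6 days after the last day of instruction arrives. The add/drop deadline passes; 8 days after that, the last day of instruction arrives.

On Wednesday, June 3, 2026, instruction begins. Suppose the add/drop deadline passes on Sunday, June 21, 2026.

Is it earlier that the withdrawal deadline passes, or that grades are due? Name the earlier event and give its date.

Instruction begins: Jun 3, 2026.
The withdrawal deadline passes: Jun 3, 2026 + 19 days = Jun 22, 2026.
The add/drop deadline passes: Jun 21, 2026.
The last day of instruction arrives: Jun 21, 2026 + 8 days = Jun 29, 2026.
Final exams begin: Jun 29, 2026 + 6 days = Jul 5, 2026.
Grades are due: Jul 5, 2026 + 9 days = Jul 14, 2026.
Comparing: the withdrawal deadline passes on Jun 22, 2026 vs grades are due on Jul 14, 2026. Earlier: the withdrawal deadline passes.

The withdrawal deadline passes — Monday, June 22, 2026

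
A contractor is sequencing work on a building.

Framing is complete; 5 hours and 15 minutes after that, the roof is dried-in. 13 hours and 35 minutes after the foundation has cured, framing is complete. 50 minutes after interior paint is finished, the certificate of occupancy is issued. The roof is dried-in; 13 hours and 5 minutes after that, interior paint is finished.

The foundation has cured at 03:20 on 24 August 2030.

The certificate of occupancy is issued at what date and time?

The foundation has cured: 03:20 Aug 24, 2030.
Framing is complete: 03:20 Aug 24, 2030 + 13h35m = 16:55 Aug 24, 2030.
The roof is dried-in: 16:55 Aug 24, 2030 + 5h15m = 22:10 Aug 24, 2030.
Interior paint is finished: 22:10 Aug 24, 2030 + 13h05m = 11:15 Aug 25, 2030.
The certificate of occupancy is issued: 11:15 Aug 25, 2030 + 50m = 12:05 Aug 25, 2030.

12:05 on 25 August 2030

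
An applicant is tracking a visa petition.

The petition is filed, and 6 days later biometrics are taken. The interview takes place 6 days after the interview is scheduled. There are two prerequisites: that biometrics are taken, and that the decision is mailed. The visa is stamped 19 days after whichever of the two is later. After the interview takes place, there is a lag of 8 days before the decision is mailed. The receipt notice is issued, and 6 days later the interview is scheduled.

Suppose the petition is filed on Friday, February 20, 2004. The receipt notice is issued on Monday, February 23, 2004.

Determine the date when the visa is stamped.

The petition is filed: Feb 20, 2004.
Biometrics are taken: Feb 20, 2004 + 6 days = Feb 26, 2004.
The receipt notice is issued: Feb 23, 2004.
The interview is scheduled: Feb 23, 2004 + 6 days = Feb 29, 2004.
The interview takes place: Feb 29, 2004 + 6 days = Mar 6, 2004.
The decision is mailed: Mar 6, 2004 + 8 days = Mar 14, 2004.
Both prerequisites met — biometrics are taken (Feb 26, 2004), the decision is mailed (Mar 14, 2004); the later is Mar 14, 2004.
The visa is stamped: Mar 14, 2004 + 19 days = Apr 2, 2004.

Friday, April 2, 2004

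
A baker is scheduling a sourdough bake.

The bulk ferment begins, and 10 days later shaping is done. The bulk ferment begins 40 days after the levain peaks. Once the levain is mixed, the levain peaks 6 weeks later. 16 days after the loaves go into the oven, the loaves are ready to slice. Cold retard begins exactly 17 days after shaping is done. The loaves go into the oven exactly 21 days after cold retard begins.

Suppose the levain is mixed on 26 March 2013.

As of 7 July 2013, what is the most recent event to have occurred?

The levain is mixed: Mar 26, 2013.
The levain peaks: Mar 26, 2013 + 6 weeks = May 7, 2013.
The bulk ferment begins: May 7, 2013 + 40 days = Jun 16, 2013.
Shaping is done: Jun 16, 2013 + 10 days = Jun 26, 2013.
Cold retard begins: Jun 26, 2013 + 17 days = Jul 13, 2013.
The loaves go into the oven: Jul 13, 2013 + 21 days = Aug 3, 2013.
The loaves are ready to slice: Aug 3, 2013 + 16 days = Aug 19, 2013.
Jul 7, 2013 falls between when shaping is done (Jun 26, 2013) and when cold retard begins (Jul 13, 2013).

Shaping is done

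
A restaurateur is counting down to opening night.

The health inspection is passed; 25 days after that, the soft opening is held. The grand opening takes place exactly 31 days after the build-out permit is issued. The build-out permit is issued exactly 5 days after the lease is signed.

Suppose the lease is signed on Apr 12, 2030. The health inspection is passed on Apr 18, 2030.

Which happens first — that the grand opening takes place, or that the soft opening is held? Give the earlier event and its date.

The soft opening is held — May 13, 2030

The lease is signed: Apr 12, 2030.
The build-out permit is issued: Apr 12, 2030 + 5 days = Apr 17, 2030.
The grand opening takes place: Apr 17, 2030 + 31 days = May 18, 2030.
The health inspection is passed: Apr 18, 2030.
The soft opening is held: Apr 18, 2030 + 25 days = May 13, 2030.
Comparing: the grand opening takes place on May 18, 2030 vs the soft opening is held on May 13, 2030. Earlier: the soft opening is held.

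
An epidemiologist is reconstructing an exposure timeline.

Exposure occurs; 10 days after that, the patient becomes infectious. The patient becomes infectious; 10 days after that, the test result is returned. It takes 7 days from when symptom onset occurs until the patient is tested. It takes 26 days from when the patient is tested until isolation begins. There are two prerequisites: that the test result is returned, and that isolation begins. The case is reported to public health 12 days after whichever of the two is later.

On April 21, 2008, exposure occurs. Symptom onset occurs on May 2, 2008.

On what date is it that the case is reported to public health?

June 16, 2008

Exposure occurs: Apr 21, 2008.
The patient becomes infectious: Apr 21, 2008 + 10 days = May 1, 2008.
The test result is returned: May 1, 2008 + 10 days = May 11, 2008.
Symptom onset occurs: May 2, 2008.
The patient is tested: May 2, 2008 + 7 days = May 9, 2008.
Isolation begins: May 9, 2008 + 26 days = Jun 4, 2008.
Both prerequisites met — the test result is returned (May 11, 2008), isolation begins (Jun 4, 2008); the later is Jun 4, 2008.
The case is reported to public health: Jun 4, 2008 + 12 days = Jun 16, 2008.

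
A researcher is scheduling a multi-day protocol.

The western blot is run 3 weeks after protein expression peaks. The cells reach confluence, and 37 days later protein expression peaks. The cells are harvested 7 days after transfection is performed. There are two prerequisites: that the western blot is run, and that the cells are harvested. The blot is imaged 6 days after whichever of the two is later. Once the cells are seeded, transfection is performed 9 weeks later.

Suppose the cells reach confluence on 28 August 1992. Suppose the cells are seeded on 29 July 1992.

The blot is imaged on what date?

The cells reach confluence: Aug 28, 1992.
Protein expression peaks: Aug 28, 1992 + 37 days = Oct 4, 1992.
The western blot is run: Oct 4, 1992 + 3 weeks = Oct 25, 1992.
The cells are seeded: Jul 29, 1992.
Transfection is performed: Jul 29, 1992 + 9 weeks = Sep 30, 1992.
The cells are harvested: Sep 30, 1992 + 7 days = Oct 7, 1992.
Both prerequisites met — the western blot is run (Oct 25, 1992), the cells are harvested (Oct 7, 1992); the later is Oct 25, 1992.
The blot is imaged: Oct 25, 1992 + 6 days = Oct 31, 1992.

31 October 1992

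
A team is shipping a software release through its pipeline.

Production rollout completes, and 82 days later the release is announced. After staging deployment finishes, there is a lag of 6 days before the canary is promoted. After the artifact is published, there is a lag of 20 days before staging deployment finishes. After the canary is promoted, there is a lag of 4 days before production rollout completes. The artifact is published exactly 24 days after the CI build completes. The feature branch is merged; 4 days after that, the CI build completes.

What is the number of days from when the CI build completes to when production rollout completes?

54 days

Causal path: the CI build completes → the artifact is published → staging deployment finishes → the canary is promoted → production rollout completes.
Total delay along the path: 24 + 20 + 6 + 4 = 54 days.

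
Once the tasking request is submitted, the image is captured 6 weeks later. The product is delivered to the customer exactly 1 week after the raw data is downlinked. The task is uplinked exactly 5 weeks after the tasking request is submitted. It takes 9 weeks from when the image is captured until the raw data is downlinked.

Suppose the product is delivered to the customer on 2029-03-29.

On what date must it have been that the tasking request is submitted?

2028-12-07

The product is delivered to the customer: Mar 29, 2029.
The raw data is downlinked: Mar 29, 2029 − 1 week = Mar 22, 2029.
The image is captured: Mar 22, 2029 − 9 weeks = Jan 18, 2029.
The tasking request is submitted: Jan 18, 2029 − 6 weeks = Dec 7, 2028.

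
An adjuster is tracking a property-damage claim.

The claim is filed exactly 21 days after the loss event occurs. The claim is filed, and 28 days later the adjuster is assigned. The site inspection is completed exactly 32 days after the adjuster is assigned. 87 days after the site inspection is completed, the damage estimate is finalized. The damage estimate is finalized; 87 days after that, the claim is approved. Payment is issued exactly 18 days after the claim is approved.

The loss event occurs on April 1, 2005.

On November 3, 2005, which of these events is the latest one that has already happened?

The damage estimate is finalized

The loss event occurs: Apr 1, 2005.
The claim is filed: Apr 1, 2005 + 21 days = Apr 22, 2005.
The adjuster is assigned: Apr 22, 2005 + 28 days = May 20, 2005.
The site inspection is completed: May 20, 2005 + 32 days = Jun 21, 2005.
The damage estimate is finalized: Jun 21, 2005 + 87 days = Sep 16, 2005.
The claim is approved: Sep 16, 2005 + 87 days = Dec 12, 2005.
Payment is issued: Dec 12, 2005 + 18 days = Dec 30, 2005.
Nov 3, 2005 falls between when the damage estimate is finalized (Sep 16, 2005) and when the claim is approved (Dec 12, 2005).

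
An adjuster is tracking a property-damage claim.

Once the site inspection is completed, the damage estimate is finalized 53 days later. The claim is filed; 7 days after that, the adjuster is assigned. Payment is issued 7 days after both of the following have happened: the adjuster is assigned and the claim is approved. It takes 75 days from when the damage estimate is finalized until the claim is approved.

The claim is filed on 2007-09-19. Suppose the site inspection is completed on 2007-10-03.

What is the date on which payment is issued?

2008-02-15

The claim is filed: Sep 19, 2007.
The adjuster is assigned: Sep 19, 2007 + 7 days = Sep 26, 2007.
The site inspection is completed: Oct 3, 2007.
The damage estimate is finalized: Oct 3, 2007 + 53 days = Nov 25, 2007.
The claim is approved: Nov 25, 2007 + 75 days = Feb 8, 2008.
Both prerequisites met — the adjuster is assigned (Sep 26, 2007), the claim is approved (Feb 8, 2008); the later is Feb 8, 2008.
Payment is issued: Feb 8, 2008 + 7 days = Feb 15, 2008.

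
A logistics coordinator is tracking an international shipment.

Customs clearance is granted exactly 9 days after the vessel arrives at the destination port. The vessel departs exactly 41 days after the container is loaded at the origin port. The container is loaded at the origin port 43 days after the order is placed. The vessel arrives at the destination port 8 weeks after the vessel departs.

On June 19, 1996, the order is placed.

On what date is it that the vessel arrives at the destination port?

The order is placed: Jun 19, 1996.
The container is loaded at the origin port: Jun 19, 1996 + 43 days = Aug 1, 1996.
The vessel departs: Aug 1, 1996 + 41 days = Sep 11, 1996.
The vessel arrives at the destination port: Sep 11, 1996 + 8 weeks = Nov 6, 1996.

November 6, 1996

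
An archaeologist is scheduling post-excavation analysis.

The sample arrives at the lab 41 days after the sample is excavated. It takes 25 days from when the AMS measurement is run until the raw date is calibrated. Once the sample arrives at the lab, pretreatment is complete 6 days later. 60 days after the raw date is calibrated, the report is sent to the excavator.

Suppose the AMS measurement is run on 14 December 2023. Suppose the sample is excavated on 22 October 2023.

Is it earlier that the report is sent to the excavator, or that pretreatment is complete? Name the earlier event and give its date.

The AMS measurement is run: Dec 14, 2023.
The raw date is calibrated: Dec 14, 2023 + 25 days = Jan 8, 2024.
The report is sent to the excavator: Jan 8, 2024 + 60 days = Mar 8, 2024.
The sample is excavated: Oct 22, 2023.
The sample arrives at the lab: Oct 22, 2023 + 41 days = Dec 2, 2023.
Pretreatment is complete: Dec 2, 2023 + 6 days = Dec 8, 2023.
Comparing: the report is sent to the excavator on Mar 8, 2024 vs pretreatment is complete on Dec 8, 2023. Earlier: pretreatment is complete.

Pretreatment is complete — 8 December 2023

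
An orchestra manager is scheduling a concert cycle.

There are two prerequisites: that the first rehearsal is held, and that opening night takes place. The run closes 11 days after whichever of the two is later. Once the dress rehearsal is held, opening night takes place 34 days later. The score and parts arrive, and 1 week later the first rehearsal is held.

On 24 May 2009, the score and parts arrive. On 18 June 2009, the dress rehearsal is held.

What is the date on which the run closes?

The score and parts arrive: May 24, 2009.
The first rehearsal is held: May 24, 2009 + 1 week = May 31, 2009.
The dress rehearsal is held: Jun 18, 2009.
Opening night takes place: Jun 18, 2009 + 34 days = Jul 22, 2009.
Both prerequisites met — the first rehearsal is held (May 31, 2009), opening night takes place (Jul 22, 2009); the later is Jul 22, 2009.
The run closes: Jul 22, 2009 + 11 days = Aug 2, 2009.

2 August 2009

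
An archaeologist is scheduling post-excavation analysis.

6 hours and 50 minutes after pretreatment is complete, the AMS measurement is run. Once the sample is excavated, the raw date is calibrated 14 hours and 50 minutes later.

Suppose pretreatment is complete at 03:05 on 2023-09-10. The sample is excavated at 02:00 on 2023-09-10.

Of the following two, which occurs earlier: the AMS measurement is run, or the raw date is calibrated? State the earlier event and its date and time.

Pretreatment is complete: 03:05 Sep 10, 2023.
The AMS measurement is run: 03:05 Sep 10, 2023 + 6h50m = 09:55 Sep 10, 2023.
The sample is excavated: 02:00 Sep 10, 2023.
The raw date is calibrated: 02:00 Sep 10, 2023 + 14h50m = 16:50 Sep 10, 2023.
Comparing: the AMS measurement is run at 09:55 Sep 10, 2023 vs the raw date is calibrated at 16:50 Sep 10, 2023. Earlier: the AMS measurement is run.

The AMS measurement is run — 09:55 on 2023-09-10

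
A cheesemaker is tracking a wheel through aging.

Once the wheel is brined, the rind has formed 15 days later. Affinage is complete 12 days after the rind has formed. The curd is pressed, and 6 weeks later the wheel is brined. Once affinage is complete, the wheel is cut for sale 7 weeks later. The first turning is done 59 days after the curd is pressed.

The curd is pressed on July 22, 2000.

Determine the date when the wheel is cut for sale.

The curd is pressed: Jul 22, 2000.
The wheel is brined: Jul 22, 2000 + 6 weeks = Sep 2, 2000.
The rind has formed: Sep 2, 2000 + 15 days = Sep 17, 2000.
Affinage is complete: Sep 17, 2000 + 12 days = Sep 29, 2000.
The wheel is cut for sale: Sep 29, 2000 + 7 weeks = Nov 17, 2000.

November 17, 2000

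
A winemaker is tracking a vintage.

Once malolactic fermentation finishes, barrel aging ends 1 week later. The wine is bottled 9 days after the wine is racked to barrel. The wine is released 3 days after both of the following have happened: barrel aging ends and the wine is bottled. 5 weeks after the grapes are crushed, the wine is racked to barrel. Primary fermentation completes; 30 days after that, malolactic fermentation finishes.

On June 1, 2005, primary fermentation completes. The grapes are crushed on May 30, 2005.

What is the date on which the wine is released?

Primary fermentation completes: Jun 1, 2005.
Malolactic fermentation finishes: Jun 1, 2005 + 30 days = Jul 1, 2005.
Barrel aging ends: Jul 1, 2005 + 1 week = Jul 8, 2005.
The grapes are crushed: May 30, 2005.
The wine is racked to barrel: May 30, 2005 + 5 weeks = Jul 4, 2005.
The wine is bottled: Jul 4, 2005 + 9 days = Jul 13, 2005.
Both prerequisites met — barrel aging ends (Jul 8, 2005), the wine is bottled (Jul 13, 2005); the later is Jul 13, 2005.
The wine is released: Jul 13, 2005 + 3 days = Jul 16, 2005.

July 16, 2005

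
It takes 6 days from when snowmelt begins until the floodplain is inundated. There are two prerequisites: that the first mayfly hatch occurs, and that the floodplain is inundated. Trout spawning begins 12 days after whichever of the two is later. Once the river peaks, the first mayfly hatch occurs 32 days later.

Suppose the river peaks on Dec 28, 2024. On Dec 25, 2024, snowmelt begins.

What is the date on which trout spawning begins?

The river peaks: Dec 28, 2024.
The first mayfly hatch occurs: Dec 28, 2024 + 32 days = Jan 29, 2025.
Snowmelt begins: Dec 25, 2024.
The floodplain is inundated: Dec 25, 2024 + 6 days = Dec 31, 2024.
Both prerequisites met — the first mayfly hatch occurs (Jan 29, 2025), the floodplain is inundated (Dec 31, 2024); the later is Jan 29, 2025.
Trout spawning begins: Jan 29, 2025 + 12 days = Feb 10, 2025.

Feb 10, 2025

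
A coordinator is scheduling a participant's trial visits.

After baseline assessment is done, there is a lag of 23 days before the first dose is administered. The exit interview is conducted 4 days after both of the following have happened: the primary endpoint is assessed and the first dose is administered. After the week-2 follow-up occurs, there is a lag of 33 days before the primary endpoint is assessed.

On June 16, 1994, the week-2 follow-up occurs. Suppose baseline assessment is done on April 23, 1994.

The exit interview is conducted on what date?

The week-2 follow-up occurs: Jun 16, 1994.
The primary endpoint is assessed: Jun 16, 1994 + 33 days = Jul 19, 1994.
Baseline assessment is done: Apr 23, 1994.
The first dose is administered: Apr 23, 1994 + 23 days = May 16, 1994.
Both prerequisites met — the primary endpoint is assessed (Jul 19, 1994), the first dose is administered (May 16, 1994); the later is Jul 19, 1994.
The exit interview is conducted: Jul 19, 1994 + 4 days = Jul 23, 1994.

July 23, 1994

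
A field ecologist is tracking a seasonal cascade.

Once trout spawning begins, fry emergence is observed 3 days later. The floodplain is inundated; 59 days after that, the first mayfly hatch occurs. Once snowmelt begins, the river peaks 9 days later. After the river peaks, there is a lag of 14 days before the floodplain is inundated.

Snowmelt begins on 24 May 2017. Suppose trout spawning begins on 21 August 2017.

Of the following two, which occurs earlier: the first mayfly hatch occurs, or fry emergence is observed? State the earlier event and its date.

The first mayfly hatch occurs — 14 August 2017

Snowmelt begins: May 24, 2017.
The river peaks: May 24, 2017 + 9 days = Jun 2, 2017.
The floodplain is inundated: Jun 2, 2017 + 14 days = Jun 16, 2017.
The first mayfly hatch occurs: Jun 16, 2017 + 59 days = Aug 14, 2017.
Trout spawning begins: Aug 21, 2017.
Fry emergence is observed: Aug 21, 2017 + 3 days = Aug 24, 2017.
Comparing: the first mayfly hatch occurs on Aug 14, 2017 vs fry emergence is observed on Aug 24, 2017. Earlier: the first mayfly hatch occurs.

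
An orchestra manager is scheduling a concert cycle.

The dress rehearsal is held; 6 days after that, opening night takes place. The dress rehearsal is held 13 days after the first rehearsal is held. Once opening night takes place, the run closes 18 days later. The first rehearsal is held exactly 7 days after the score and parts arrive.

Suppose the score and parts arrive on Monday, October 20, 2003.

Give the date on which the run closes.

The score and parts arrive: Oct 20, 2003.
The first rehearsal is held: Oct 20, 2003 + 7 days = Oct 27, 2003.
The dress rehearsal is held: Oct 27, 2003 + 13 days = Nov 9, 2003.
Opening night takes place: Nov 9, 2003 + 6 days = Nov 15, 2003.
The run closes: Nov 15, 2003 + 18 days = Dec 3, 2003.

Wednesday, December 3, 2003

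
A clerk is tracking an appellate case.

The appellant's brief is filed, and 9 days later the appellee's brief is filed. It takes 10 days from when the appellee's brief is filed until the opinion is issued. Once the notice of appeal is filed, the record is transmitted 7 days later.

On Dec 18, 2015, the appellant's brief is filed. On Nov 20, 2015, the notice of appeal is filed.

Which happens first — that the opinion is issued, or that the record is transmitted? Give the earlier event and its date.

The appellant's brief is filed: Dec 18, 2015.
The appellee's brief is filed: Dec 18, 2015 + 9 days = Dec 27, 2015.
The opinion is issued: Dec 27, 2015 + 10 days = Jan 6, 2016.
The notice of appeal is filed: Nov 20, 2015.
The record is transmitted: Nov 20, 2015 + 7 days = Nov 27, 2015.
Comparing: the opinion is issued on Jan 6, 2016 vs the record is transmitted on Nov 27, 2015. Earlier: the record is transmitted.

The record is transmitted — Nov 27, 2015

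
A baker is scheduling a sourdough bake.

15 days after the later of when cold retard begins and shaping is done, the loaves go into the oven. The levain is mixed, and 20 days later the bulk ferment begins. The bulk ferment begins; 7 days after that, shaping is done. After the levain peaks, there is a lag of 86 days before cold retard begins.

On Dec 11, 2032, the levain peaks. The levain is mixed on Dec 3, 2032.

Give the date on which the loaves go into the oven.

Mar 22, 2033

The levain peaks: Dec 11, 2032.
Cold retard begins: Dec 11, 2032 + 86 days = Mar 7, 2033.
The levain is mixed: Dec 3, 2032.
The bulk ferment begins: Dec 3, 2032 + 20 days = Dec 23, 2032.
Shaping is done: Dec 23, 2032 + 7 days = Dec 30, 2032.
Both prerequisites met — cold retard begins (Mar 7, 2033), shaping is done (Dec 30, 2032); the later is Mar 7, 2033.
The loaves go into the oven: Mar 7, 2033 + 15 days = Mar 22, 2033.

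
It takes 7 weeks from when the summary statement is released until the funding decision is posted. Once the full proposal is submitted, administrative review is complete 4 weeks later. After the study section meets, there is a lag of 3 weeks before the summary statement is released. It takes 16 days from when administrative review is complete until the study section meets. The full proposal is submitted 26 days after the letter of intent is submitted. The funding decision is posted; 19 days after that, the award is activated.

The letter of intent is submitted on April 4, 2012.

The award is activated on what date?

September 10, 2012

The letter of intent is submitted: Apr 4, 2012.
The full proposal is submitted: Apr 4, 2012 + 26 days = Apr 30, 2012.
Administrative review is complete: Apr 30, 2012 + 4 weeks = May 28, 2012.
The study section meets: May 28, 2012 + 16 days = Jun 13, 2012.
The summary statement is released: Jun 13, 2012 + 3 weeks = Jul 4, 2012.
The funding decision is posted: Jul 4, 2012 + 7 weeks = Aug 22, 2012.
The award is activated: Aug 22, 2012 + 19 days = Sep 10, 2012.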